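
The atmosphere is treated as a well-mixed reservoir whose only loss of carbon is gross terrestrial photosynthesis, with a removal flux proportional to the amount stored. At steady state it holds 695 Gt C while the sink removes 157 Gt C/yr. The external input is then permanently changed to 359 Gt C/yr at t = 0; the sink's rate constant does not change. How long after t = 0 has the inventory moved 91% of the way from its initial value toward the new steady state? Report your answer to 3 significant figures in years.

10.7 yr

τ = M₀/F₀ = 695/157 = 4.427 yr.
The remaining gap fraction is e^(−t/τ); 91% covered ⇒ e^(−t/τ) = 0.0900.
t = −τ ln(0.0900) = 4.427 × 2.408 = 10.66 yr.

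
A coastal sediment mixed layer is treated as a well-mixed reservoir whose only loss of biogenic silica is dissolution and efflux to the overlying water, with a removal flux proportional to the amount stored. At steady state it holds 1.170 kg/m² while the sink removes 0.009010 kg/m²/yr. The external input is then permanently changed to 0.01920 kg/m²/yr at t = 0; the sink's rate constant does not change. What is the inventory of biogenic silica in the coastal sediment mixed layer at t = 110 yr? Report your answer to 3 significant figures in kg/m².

1.93 kg/m²

The sink rate constant is k = F₀/M₀ = 0.009010/1.170 = 0.007701 yr⁻¹.
Solving dM/dt = F₁ − kM with M(0) = M₀ gives M(t) = F₁/k + (M₀ − F₁/k)·e^(−kt).
F₁/k = 0.01920/0.007701 = 2.4932 kg/m²; kt = 0.007701 × 110 = 0.8471, e^(−kt) = 0.4287.
M(110) = 2.4932 + (1.170 − 2.4932) × 0.4287 = 2.4932 − 0.5672 = 1.9260 kg/m².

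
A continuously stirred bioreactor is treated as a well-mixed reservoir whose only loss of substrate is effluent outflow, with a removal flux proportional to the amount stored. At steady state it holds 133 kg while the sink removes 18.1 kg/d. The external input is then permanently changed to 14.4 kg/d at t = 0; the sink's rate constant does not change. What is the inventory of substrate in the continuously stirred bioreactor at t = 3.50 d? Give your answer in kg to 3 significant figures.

Residence time τ = M₀/F₀ = 7.348 d. The eventual steady state is M_∞ = M₀·(F₁/F₀) = 133 × 14.4/18.1 = 105.81 kg.
The anomaly ΔM(t) = M(t) − M_∞ decays as ΔM₀·e^(−t/τ) with ΔM₀ = 133 − 105.81 = 27.19 kg.
At t = 3.50 d, e^(−t/τ) = e^(−0.4763) = 0.6211, so ΔM = 16.89 kg and M = 105.81 + 16.89 = 122.70 kg.

123 kg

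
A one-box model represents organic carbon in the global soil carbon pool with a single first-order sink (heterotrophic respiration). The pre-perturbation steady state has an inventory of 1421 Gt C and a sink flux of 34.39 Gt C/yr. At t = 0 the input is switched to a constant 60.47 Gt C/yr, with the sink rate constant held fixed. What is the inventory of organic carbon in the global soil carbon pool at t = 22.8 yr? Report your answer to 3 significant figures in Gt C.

1880 Gt C

The sink rate constant is k = F₀/M₀ = 34.39/1421 = 0.02420 yr⁻¹.
Solving dM/dt = F₁ − kM with M(0) = M₀ gives M(t) = F₁/k + (M₀ − F₁/k)·e^(−kt).
F₁/k = 60.47/0.02420 = 2498.6 Gt C; kt = 0.02420 × 22.8 = 0.5518, e^(−kt) = 0.5759.
M(22.8) = 2498.6 + (1421 − 2498.6) × 0.5759 = 2498.6 − 620.6 = 1878.0 Gt C.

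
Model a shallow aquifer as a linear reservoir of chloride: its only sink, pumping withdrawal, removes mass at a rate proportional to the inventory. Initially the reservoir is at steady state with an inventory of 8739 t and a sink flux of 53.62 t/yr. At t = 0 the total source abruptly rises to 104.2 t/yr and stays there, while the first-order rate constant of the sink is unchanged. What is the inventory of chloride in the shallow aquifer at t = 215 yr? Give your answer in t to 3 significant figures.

Residence time τ = M₀/F₀ = 163.0 yr. The eventual steady state is M_∞ = M₀·(F₁/F₀) = 8739 × 104.2/53.62 = 16983 t.
The anomaly ΔM(t) = M(t) − M_∞ decays as ΔM₀·e^(−t/τ) with ΔM₀ = 8739 − 16983 = −8244 t.
At t = 215 yr, e^(−t/τ) = e^(−1.319) = 0.2674, so ΔM = −2204 t and M = 16983 − 2204 = 14779 t.

14800 t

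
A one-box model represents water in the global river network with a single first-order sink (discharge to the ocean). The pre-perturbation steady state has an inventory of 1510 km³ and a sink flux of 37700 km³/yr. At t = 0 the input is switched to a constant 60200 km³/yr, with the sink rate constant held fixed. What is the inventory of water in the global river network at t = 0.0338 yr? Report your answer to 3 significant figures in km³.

2020 km³

τ = M₀/F₀ = 1510/37700 = 0.04005 yr; rate constant k = 1/τ.
New steady state M_∞ = F₁/k = F₁·τ = 60200 × 0.04005 = 2411.2 km³.
M(t) = M_∞ + (M₀ − M_∞)·e^(−t/τ); t/τ = 0.0338/0.04005 = 0.8439, so e^(−t/τ) = 0.4300.
M(t) = 2411.2 − 901.2 × 0.4300 = 2023.6 km³.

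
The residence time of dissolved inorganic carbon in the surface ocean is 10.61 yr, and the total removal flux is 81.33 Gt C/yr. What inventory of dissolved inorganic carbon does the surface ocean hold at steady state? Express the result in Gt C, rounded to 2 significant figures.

860 Gt C

τ = M/F ⇒ M = τ × F = 10.61 × 81.33 = 862.9 Gt C.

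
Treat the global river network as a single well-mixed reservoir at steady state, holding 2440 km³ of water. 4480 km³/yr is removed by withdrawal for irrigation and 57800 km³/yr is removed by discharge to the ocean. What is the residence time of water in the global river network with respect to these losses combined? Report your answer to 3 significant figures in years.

0.0392 yr

Total removal = 4480 + 57800 = 62280 km³/yr.
τ = M / ΣF_out = 2440 / 62280 = 0.03918 yr.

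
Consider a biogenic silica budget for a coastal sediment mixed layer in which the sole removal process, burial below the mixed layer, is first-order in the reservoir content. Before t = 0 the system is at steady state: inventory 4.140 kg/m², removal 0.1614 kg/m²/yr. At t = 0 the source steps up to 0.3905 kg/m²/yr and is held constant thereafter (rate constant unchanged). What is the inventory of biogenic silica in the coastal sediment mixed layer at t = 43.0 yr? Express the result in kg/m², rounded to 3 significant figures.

τ = M₀/F₀ = 4.140/0.1614 = 25.65 yr; rate constant k = 1/τ.
New steady state M_∞ = F₁/k = F₁·τ = 0.3905 × 25.65 = 10.017 kg/m².
M(t) = M_∞ + (M₀ − M_∞)·e^(−t/τ); t/τ = 43.0/25.65 = 1.676, so e^(−t/τ) = 0.1871.
M(t) = 10.017 − 5.877 × 0.1871 = 8.9173 kg/m².

8.92 kg/m²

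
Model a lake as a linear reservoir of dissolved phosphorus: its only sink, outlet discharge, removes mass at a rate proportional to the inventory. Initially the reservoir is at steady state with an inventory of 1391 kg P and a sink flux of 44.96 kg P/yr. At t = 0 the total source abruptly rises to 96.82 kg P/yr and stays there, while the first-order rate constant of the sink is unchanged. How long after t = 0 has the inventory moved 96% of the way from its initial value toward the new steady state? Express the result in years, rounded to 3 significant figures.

99.6 yr

τ = M₀/F₀ = 1391/44.96 = 30.94 yr.
The remaining gap fraction is e^(−t/τ); 96% covered ⇒ e^(−t/τ) = 0.0400.
t = −τ ln(0.0400) = 30.94 × 3.219 = 99.59 yr.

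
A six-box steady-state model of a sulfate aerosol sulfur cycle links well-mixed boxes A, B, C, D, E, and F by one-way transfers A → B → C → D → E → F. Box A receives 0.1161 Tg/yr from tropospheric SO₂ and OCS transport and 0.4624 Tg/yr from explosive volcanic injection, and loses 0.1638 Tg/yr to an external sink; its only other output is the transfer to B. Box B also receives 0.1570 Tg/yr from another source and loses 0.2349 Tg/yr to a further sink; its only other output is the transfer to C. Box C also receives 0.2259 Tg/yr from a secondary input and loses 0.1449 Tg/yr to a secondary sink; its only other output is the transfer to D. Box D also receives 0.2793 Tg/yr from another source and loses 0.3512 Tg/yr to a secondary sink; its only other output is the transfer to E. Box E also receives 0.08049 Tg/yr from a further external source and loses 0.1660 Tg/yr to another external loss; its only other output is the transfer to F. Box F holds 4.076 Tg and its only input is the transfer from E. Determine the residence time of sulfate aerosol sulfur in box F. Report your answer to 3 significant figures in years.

15.7 yr

Box A: F(A→B) = (0.1161 + 0.4624) − 0.1638 = 0.41470 Tg/yr.
Box B: F(B→C) = (0.41470 + 0.1570) − 0.2349 = 0.33680 Tg/yr.
Box C: F(C→D) = (0.33680 + 0.2259) − 0.1449 = 0.41780 Tg/yr.
Box D: F(D→E) = (0.41780 + 0.2793) − 0.3512 = 0.34590 Tg/yr.
Box E: F(E→F) = (0.34590 + 0.08049) − 0.1660 = 0.26039 Tg/yr.
Box F throughput = its input = 0.26039 Tg/yr; τ = 4.076 / 0.26039 = 15.65 yr.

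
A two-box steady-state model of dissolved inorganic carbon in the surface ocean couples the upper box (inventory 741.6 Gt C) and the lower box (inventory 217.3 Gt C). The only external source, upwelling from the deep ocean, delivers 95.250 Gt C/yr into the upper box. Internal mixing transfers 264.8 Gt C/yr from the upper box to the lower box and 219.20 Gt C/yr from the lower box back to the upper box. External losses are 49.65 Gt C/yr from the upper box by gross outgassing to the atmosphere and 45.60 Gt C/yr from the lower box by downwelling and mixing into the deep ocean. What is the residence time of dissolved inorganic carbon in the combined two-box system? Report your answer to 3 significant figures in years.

For the system as a whole, the A↔B exchange is internal and contributes nothing to the throughput; only the external sinks remove mass.
M_total = 741.6 + 217.3 = 958.90 Gt C.
ΣF_external_out = 49.65 + 45.60 = 95.250 Gt C/yr.
τ = M_total / ΣF_ext = 958.90 / 95.250 = 10.07 yr.

10.1 yr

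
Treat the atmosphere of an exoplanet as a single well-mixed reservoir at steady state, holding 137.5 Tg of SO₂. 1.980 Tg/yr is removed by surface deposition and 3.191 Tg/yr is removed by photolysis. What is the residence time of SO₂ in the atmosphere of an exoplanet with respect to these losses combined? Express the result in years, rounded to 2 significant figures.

27 yr

Total removal = 1.980 + 3.191 = 5.1710 Tg/yr.
τ = M / ΣF_out = 137.5 / 5.1710 = 26.59 yr.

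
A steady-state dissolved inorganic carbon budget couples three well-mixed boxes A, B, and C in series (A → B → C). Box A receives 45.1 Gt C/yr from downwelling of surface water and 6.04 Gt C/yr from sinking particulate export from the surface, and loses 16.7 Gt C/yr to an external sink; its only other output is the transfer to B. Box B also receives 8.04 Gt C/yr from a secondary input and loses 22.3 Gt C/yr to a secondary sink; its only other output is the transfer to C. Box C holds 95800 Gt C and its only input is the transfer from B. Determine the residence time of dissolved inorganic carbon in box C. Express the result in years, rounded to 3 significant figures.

4750 yr

Box A: F(A→B) = (45.1 + 6.04) − 16.7 = 34.440 Gt C/yr.
Box B: F(B→C) = (34.440 + 8.04) − 22.3 = 20.180 Gt C/yr.
Box C throughput = its input = 20.180 Gt C/yr; τ = 95800 / 20.180 = 4747 yr.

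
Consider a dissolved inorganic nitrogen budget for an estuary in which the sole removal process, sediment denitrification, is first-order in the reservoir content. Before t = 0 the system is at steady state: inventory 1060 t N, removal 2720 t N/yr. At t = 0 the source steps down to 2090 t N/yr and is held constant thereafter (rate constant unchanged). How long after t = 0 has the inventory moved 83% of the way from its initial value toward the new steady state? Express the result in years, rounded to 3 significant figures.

τ = M₀/F₀ = 1060/2720 = 0.3897 yr.
The remaining gap fraction is e^(−t/τ); 83% covered ⇒ e^(−t/τ) = 0.170.
t = −τ ln(0.170) = 0.3897 × 1.772 = 0.6905 yr.

0.691 yr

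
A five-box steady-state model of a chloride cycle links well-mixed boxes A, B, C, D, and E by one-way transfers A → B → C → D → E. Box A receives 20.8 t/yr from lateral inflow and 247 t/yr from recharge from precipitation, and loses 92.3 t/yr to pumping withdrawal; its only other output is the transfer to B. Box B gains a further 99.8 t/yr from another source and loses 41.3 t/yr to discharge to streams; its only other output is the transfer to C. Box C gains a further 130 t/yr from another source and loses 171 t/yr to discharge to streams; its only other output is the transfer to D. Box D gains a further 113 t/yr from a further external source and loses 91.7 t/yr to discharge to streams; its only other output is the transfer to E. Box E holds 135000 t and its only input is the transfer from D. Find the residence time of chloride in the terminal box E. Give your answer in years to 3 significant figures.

Box A: F(A→B) = (20.8 + 247) − 92.3 = 175.50 t/yr.
Box B: F(B→C) = (175.50 + 99.8) − 41.3 = 234.00 t/yr.
Box C: F(C→D) = (234.00 + 130) − 171 = 193.00 t/yr.
Box D: F(D→E) = (193.00 + 113) − 91.7 = 214.30 t/yr.
Box E throughput = its input = 214.30 t/yr; τ = 135000 / 214.30 = 630.0 yr.

630 yr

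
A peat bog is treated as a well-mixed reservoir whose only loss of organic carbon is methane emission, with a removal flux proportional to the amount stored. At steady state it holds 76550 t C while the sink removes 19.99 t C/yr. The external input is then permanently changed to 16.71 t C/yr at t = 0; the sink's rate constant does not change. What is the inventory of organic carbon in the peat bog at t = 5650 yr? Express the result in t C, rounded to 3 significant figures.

66900 t C

τ = M₀/F₀ = 76550/19.99 = 3829 yr; rate constant k = 1/τ.
New steady state M_∞ = F₁/k = F₁·τ = 16.71 × 3829 = 63990 t C.
M(t) = M_∞ + (M₀ − M_∞)·e^(−t/τ); t/τ = 5650/3829 = 1.475, so e^(−t/τ) = 0.2287.
M(t) = 63990 + 12560 × 0.2287 = 66862 t C.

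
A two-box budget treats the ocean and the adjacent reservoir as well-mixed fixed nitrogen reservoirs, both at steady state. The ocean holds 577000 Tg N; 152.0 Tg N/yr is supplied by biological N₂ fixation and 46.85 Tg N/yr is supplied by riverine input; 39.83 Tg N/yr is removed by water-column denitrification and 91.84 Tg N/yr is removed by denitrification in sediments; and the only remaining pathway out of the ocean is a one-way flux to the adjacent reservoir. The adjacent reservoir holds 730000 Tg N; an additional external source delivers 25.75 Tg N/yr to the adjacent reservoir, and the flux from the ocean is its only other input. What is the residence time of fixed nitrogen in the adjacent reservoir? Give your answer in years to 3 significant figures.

Balance the ocean: ΣF_in = 152.0 + 46.85 = 198.85 Tg N/yr.
Flux to the adjacent reservoir = ΣF_in − (39.83 + 91.84) = 67.180 Tg N/yr.
Total input to the adjacent reservoir = 67.180 + 25.75 = 92.930 Tg N/yr; at steady state this equals its total output.
τ = M / F = 730000 / 92.930 = 7855 yr.

7860 yr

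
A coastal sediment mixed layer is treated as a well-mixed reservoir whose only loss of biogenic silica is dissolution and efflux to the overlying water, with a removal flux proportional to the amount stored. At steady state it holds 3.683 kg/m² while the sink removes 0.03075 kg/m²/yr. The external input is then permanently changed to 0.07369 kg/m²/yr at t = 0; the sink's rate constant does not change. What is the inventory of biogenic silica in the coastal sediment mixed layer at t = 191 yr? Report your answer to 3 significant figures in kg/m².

7.78 kg/m²

The sink rate constant is k = F₀/M₀ = 0.03075/3.683 = 0.008349 yr⁻¹.
Solving dM/dt = F₁ − kM with M(0) = M₀ gives M(t) = F₁/k + (M₀ − F₁/k)·e^(−kt).
F₁/k = 0.07369/0.008349 = 8.8260 kg/m²; kt = 0.008349 × 191 = 1.595, e^(−kt) = 0.2030.
M(191) = 8.8260 + (3.683 − 8.8260) × 0.2030 = 8.8260 − 1.044 = 7.7821 kg/m².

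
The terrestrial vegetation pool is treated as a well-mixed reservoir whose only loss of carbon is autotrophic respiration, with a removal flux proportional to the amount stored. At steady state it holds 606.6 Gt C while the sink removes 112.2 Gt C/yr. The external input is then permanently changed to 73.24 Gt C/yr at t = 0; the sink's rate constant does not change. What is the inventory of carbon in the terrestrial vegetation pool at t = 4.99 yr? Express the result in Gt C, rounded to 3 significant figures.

Residence time τ = M₀/F₀ = 5.406 yr. The eventual steady state is M_∞ = M₀·(F₁/F₀) = 606.6 × 73.24/112.2 = 395.97 Gt C.
The anomaly ΔM(t) = M(t) − M_∞ decays as ΔM₀·e^(−t/τ) with ΔM₀ = 606.6 − 395.97 = 210.6 Gt C.
At t = 4.99 yr, e^(−t/τ) = e^(−0.9230) = 0.3973, so ΔM = 83.69 Gt C and M = 395.97 + 83.69 = 479.66 Gt C.

480 Gt C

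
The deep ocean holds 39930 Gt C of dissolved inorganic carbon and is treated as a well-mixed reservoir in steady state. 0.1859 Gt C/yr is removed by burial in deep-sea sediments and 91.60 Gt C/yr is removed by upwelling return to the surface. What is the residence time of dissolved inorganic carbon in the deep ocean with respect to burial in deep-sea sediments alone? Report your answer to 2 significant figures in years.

210000 yr

Residence time with respect to a single sink: τ = M / F_sink.
τ = 39930 / 0.1859 = 214800 yr.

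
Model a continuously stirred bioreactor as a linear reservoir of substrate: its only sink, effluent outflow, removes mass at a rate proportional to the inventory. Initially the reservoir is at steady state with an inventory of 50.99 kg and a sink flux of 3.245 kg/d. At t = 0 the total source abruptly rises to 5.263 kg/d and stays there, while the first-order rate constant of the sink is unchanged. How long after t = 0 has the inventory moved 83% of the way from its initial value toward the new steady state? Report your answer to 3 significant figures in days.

τ = M₀/F₀ = 50.99/3.245 = 15.71 d.
The remaining gap fraction is e^(−t/τ); 83% covered ⇒ e^(−t/τ) = 0.170.
t = −τ ln(0.170) = 15.71 × 1.772 = 27.84 d.

27.8 d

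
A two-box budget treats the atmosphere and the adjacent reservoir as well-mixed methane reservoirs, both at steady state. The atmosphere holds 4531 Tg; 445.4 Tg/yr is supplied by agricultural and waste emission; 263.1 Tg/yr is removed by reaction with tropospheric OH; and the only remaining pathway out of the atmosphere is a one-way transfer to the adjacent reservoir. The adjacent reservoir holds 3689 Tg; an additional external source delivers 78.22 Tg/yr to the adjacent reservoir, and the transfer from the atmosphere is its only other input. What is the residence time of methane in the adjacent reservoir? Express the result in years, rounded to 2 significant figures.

14 yr

Balance the atmosphere: ΣF_in = 445.40 Tg/yr.
Transfer to the adjacent reservoir = ΣF_in − (263.1) = 182.30 Tg/yr.
Total input to the adjacent reservoir = 182.30 + 78.22 = 260.52 Tg/yr; at steady state this equals its total output.
τ = M / F = 3689 / 260.52 = 14.16 yr.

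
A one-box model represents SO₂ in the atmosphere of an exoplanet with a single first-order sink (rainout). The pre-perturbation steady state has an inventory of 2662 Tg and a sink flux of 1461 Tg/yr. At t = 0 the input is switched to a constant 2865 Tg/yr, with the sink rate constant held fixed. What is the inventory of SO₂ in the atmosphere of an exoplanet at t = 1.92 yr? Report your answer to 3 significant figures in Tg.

The sink rate constant is k = F₀/M₀ = 1461/2662 = 0.5488 yr⁻¹.
Solving dM/dt = F₁ − kM with M(0) = M₀ gives M(t) = F₁/k + (M₀ − F₁/k)·e^(−kt).
F₁/k = 2865/0.5488 = 5220.1 Tg; kt = 0.5488 × 1.92 = 1.054, e^(−kt) = 0.3486.
M(1.92) = 5220.1 + (2662 − 5220.1) × 0.3486 = 5220.1 − 891.8 = 4328.3 Tg.

4330 Tg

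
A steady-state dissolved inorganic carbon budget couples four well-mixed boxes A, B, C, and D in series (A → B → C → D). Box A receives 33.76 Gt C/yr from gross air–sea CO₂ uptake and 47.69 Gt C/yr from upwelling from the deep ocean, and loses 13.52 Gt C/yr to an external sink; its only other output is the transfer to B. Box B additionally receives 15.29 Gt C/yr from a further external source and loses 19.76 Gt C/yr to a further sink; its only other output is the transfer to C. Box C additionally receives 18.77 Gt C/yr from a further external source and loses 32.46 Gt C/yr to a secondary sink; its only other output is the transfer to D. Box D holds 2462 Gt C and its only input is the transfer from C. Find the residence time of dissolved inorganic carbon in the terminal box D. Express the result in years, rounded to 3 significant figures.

49.5 yr

Box A: F(A→B) = (33.76 + 47.69) − 13.52 = 67.930 Gt C/yr.
Box B: F(B→C) = (67.930 + 15.29) − 19.76 = 63.460 Gt C/yr.
Box C: F(C→D) = (63.460 + 18.77) − 32.46 = 49.770 Gt C/yr.
Box D throughput = its input = 49.770 Gt C/yr; τ = 2462 / 49.770 = 49.47 yr.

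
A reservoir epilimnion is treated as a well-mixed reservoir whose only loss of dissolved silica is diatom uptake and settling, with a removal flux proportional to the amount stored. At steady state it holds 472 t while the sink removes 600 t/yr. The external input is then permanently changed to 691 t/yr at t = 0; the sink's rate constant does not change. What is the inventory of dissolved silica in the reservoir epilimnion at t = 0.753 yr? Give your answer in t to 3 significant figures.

516 t

The sink rate constant is k = F₀/M₀ = 600/472 = 1.271 yr⁻¹.
Solving dM/dt = F₁ − kM with M(0) = M₀ gives M(t) = F₁/k + (M₀ − F₁/k)·e^(−kt).
F₁/k = 691/1.271 = 543.59 t; kt = 1.271 × 0.753 = 0.9572, e^(−kt) = 0.3840.
M(0.753) = 543.59 + (472 − 543.59) × 0.3840 = 543.59 − 27.49 = 516.10 t.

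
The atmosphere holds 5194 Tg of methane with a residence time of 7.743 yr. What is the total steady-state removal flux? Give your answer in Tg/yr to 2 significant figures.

F = M / τ = 5194 / 7.743 = 670.8 Tg/yr.

670 Tg/yr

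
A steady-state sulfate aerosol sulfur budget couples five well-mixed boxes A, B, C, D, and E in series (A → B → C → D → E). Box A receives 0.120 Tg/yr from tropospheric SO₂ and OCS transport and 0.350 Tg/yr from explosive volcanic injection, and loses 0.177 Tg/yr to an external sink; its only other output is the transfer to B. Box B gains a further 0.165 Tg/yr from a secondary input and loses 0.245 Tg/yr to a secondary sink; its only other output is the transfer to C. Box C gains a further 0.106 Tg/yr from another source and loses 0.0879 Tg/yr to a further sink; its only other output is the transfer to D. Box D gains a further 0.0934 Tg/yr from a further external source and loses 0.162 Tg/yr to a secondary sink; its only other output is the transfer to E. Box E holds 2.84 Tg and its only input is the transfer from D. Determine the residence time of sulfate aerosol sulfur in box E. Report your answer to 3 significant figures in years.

Box A: F(A→B) = (0.120 + 0.350) − 0.177 = 0.29300 Tg/yr.
Box B: F(B→C) = (0.29300 + 0.165) − 0.245 = 0.21300 Tg/yr.
Box C: F(C→D) = (0.21300 + 0.106) − 0.0879 = 0.23110 Tg/yr.
Box D: F(D→E) = (0.23110 + 0.0934) − 0.162 = 0.16250 Tg/yr.
Box E throughput = its input = 0.16250 Tg/yr; τ = 2.84 / 0.16250 = 17.48 yr.

17.5 yr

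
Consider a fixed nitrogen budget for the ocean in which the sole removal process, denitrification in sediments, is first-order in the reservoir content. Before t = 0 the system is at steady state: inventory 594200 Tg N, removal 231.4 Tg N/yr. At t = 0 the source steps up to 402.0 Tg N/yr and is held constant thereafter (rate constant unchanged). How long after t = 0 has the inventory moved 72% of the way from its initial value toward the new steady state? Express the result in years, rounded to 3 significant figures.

3270 yr

τ = M₀/F₀ = 594200/231.4 = 2568 yr.
The remaining gap fraction is e^(−t/τ); 72% covered ⇒ e^(−t/τ) = 0.280.
t = −τ ln(0.280) = 2568 × 1.273 = 3269 yr.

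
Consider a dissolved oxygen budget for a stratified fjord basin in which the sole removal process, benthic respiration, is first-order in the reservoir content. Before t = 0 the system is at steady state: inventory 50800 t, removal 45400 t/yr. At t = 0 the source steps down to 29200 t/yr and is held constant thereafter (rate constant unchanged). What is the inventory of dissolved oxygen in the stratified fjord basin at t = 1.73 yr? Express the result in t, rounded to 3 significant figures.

τ = M₀/F₀ = 50800/45400 = 1.119 yr; rate constant k = 1/τ.
New steady state M_∞ = F₁/k = F₁·τ = 29200 × 1.119 = 32673 t.
M(t) = M_∞ + (M₀ − M_∞)·e^(−t/τ); t/τ = 1.73/1.119 = 1.546, so e^(−t/τ) = 0.2131.
M(t) = 32673 + 18130 × 0.2131 = 36536 t.

36500 t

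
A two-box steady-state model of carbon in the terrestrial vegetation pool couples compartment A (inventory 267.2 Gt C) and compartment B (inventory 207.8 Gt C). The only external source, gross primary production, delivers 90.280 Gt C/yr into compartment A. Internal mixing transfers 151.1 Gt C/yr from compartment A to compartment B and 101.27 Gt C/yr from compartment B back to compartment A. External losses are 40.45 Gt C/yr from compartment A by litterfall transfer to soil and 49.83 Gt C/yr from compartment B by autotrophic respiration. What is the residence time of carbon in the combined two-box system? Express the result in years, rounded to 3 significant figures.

5.26 yr

Residence time in the combined system uses the total inventory and the total *external* removal — internal exchanges between the two boxes cancel.
M_total = 267.2 + 207.8 = 475.00 Gt C.
ΣF_external_out = 40.45 + 49.83 = 90.280 Gt C/yr.
τ = M_total / ΣF_ext = 475.00 / 90.280 = 5.261 yr.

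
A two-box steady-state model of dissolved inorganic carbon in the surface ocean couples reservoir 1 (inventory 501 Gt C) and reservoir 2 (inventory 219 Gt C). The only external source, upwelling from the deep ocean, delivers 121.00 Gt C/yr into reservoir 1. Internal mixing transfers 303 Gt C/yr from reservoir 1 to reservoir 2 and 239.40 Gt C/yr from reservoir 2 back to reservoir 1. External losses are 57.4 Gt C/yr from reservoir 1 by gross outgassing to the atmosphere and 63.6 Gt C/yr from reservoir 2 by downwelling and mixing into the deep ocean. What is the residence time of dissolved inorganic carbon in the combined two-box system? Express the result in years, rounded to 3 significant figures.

5.95 yr

Treat the two boxes together as one reservoir: the mixing fluxes between them are internal recycling, so τ = ΣM / Σ(external losses).
M_total = 501 + 219 = 720.00 Gt C.
ΣF_external_out = 57.4 + 63.6 = 121.00 Gt C/yr.
τ = M_total / ΣF_ext = 720.00 / 121.00 = 5.950 yr.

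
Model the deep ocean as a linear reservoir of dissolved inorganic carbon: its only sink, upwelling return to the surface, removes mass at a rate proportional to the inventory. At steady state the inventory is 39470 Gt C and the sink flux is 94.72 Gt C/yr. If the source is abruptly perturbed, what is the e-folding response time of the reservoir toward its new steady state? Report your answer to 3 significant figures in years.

For a linear reservoir the response time equals the residence time τ = M/F.
τ = 39470 / 94.72 = 416.7 yr.

417 yr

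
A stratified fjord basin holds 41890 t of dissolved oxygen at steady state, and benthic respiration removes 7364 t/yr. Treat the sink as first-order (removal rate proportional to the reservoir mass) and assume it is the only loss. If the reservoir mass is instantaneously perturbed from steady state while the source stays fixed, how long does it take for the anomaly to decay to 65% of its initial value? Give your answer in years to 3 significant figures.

For a linear reservoir the anomaly decays as exp(−t/τ) with τ = M/F = 41890/7364 = 5.688 yr.
exp(−t/τ) = 0.65 ⇒ t = −τ ln(0.65) = 5.688 × 0.4308 = 2.451 yr.

2.45 yr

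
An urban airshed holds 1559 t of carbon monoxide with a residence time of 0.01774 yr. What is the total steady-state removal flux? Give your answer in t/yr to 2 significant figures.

F = M / τ = 1559 / 0.01774 = 87880 t/yr.

88000 t/yr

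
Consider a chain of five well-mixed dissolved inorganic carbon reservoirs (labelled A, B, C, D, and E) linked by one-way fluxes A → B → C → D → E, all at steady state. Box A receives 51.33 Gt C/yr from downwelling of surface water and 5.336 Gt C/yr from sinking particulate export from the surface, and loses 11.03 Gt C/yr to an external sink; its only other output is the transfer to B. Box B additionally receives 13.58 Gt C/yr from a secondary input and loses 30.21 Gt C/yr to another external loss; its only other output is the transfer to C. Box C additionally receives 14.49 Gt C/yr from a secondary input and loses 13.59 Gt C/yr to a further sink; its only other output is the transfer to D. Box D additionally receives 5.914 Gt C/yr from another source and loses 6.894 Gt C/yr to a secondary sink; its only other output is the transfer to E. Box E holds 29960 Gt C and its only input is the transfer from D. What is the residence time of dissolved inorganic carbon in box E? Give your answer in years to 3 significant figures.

1040 yr

Box A: F(A→B) = (51.33 + 5.336) − 11.03 = 45.636 Gt C/yr.
Box B: F(B→C) = (45.636 + 13.58) − 30.21 = 29.006 Gt C/yr.
Box C: F(C→D) = (29.006 + 14.49) − 13.59 = 29.906 Gt C/yr.
Box D: F(D→E) = (29.906 + 5.914) − 6.894 = 28.926 Gt C/yr.
Box E throughput = its input = 28.926 Gt C/yr; τ = 29960 / 28.926 = 1036 yr.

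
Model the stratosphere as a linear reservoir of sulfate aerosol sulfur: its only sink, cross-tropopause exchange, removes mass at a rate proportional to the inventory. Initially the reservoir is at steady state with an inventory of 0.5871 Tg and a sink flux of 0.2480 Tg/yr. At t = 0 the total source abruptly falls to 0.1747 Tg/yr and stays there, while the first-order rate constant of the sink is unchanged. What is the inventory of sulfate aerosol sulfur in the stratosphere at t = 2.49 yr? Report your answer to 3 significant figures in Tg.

0.474 Tg

Residence time τ = M₀/F₀ = 2.367 yr. The eventual steady state is M_∞ = M₀·(F₁/F₀) = 0.5871 × 0.1747/0.2480 = 0.41357 Tg.
The anomaly ΔM(t) = M(t) − M_∞ decays as ΔM₀·e^(−t/τ) with ΔM₀ = 0.5871 − 0.41357 = 0.1735 Tg.
At t = 2.49 yr, e^(−t/τ) = e^(−1.052) = 0.3493, so ΔM = 0.06061 Tg and M = 0.41357 + 0.06061 = 0.47419 Tg.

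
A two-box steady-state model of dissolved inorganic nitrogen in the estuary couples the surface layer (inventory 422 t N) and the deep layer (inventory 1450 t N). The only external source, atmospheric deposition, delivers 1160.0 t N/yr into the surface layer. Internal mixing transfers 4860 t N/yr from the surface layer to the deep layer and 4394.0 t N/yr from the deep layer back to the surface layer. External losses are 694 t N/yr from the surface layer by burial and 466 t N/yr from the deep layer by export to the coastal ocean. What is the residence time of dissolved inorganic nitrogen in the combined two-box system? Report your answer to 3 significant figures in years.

Residence time in the combined system uses the total inventory and the total *external* removal — internal exchanges between the two boxes cancel.
M_total = 422 + 1450 = 1872.0 t N.
ΣF_external_out = 694 + 466 = 1160.0 t N/yr.
τ = M_total / ΣF_ext = 1872.0 / 1160.0 = 1.614 yr.

1.61 yr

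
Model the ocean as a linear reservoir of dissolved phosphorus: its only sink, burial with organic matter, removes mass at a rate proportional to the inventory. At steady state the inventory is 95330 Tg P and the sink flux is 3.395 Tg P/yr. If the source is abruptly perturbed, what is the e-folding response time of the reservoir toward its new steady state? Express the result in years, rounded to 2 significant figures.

28000 yr

For a linear reservoir the response time equals the residence time τ = M/F.
τ = 95330 / 3.395 = 28080 yr.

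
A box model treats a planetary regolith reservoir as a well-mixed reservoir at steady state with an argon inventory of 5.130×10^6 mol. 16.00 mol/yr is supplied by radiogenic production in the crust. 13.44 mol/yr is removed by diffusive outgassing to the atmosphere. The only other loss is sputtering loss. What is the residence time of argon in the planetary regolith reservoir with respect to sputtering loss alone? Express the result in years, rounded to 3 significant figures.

2.00×10^6 yr

At steady state ΣF_in = ΣF_out.
ΣF_in = 16.000 mol/yr.
Sputtering loss flux = ΣF_in − (13.44) = 16.000 − 13.44 = 2.560 mol/yr.
τ = M / F = 5.130×10^6 / 2.560 = 2.004×10^6 yr.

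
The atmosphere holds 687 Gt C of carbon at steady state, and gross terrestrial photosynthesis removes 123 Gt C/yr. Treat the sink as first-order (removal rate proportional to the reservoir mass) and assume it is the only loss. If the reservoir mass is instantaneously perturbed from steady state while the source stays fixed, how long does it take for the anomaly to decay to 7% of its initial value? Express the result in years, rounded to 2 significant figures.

For a linear reservoir the anomaly decays as exp(−t/τ) with τ = M/F = 687/123 = 5.585 yr.
exp(−t/τ) = 0.07 ⇒ t = −τ ln(0.07) = 5.585 × 2.659 = 14.85 yr.

15 yr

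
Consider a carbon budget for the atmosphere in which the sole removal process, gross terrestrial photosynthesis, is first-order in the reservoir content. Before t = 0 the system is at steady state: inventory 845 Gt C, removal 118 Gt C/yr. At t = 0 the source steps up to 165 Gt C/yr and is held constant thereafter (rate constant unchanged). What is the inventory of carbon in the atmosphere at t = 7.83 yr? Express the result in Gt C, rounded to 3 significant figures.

The sink rate constant is k = F₀/M₀ = 118/845 = 0.1396 yr⁻¹.
Solving dM/dt = F₁ − kM with M(0) = M₀ gives M(t) = F₁/k + (M₀ − F₁/k)·e^(−kt).
F₁/k = 165/0.1396 = 1181.6 Gt C; kt = 0.1396 × 7.83 = 1.093, e^(−kt) = 0.3351.
M(7.83) = 1181.6 + (845 − 1181.6) × 0.3351 = 1181.6 − 112.8 = 1068.8 Gt C.

1070 Gt C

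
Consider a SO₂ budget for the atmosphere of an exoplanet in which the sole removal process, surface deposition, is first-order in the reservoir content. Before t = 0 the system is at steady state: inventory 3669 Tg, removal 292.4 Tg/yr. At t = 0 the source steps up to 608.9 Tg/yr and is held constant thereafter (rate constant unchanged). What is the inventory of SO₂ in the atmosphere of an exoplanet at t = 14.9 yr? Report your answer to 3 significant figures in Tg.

τ = M₀/F₀ = 3669/292.4 = 12.55 yr; rate constant k = 1/τ.
New steady state M_∞ = F₁/k = F₁·τ = 608.9 × 12.55 = 7640.4 Tg.
M(t) = M_∞ + (M₀ − M_∞)·e^(−t/τ); t/τ = 14.9/12.55 = 1.187, so e^(−t/τ) = 0.3050.
M(t) = 7640.4 − 3971 × 0.3050 = 6429.1 Tg.

6430 Tg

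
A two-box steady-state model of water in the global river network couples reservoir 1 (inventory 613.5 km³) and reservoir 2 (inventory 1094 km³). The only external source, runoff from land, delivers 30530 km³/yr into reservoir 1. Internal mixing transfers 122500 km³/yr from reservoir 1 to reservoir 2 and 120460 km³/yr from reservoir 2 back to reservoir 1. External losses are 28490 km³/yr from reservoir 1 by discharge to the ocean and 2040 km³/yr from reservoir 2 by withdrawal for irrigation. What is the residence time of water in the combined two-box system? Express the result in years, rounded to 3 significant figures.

Treat the two boxes together as one reservoir: the mixing fluxes between them are internal recycling, so τ = ΣM / Σ(external losses).
M_total = 613.5 + 1094 = 1707.5 km³.
ΣF_external_out = 28490 + 2040 = 30530 km³/yr.
τ = M_total / ΣF_ext = 1707.5 / 30530 = 0.05593 yr.

0.0559 yr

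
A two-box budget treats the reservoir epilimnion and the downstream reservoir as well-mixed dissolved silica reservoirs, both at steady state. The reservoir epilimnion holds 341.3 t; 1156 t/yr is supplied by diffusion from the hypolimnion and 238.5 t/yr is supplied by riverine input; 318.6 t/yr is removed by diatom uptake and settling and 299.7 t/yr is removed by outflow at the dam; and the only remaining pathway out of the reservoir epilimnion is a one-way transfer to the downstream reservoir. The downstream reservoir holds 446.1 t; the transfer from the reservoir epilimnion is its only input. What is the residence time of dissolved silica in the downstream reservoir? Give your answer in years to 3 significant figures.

0.575 yr

Balance the reservoir epilimnion: ΣF_in = 1156 + 238.5 = 1394.5 t/yr.
Transfer to the downstream reservoir = ΣF_in − (318.6 + 299.7) = 776.20 t/yr.
At steady state the output of the downstream reservoir equals its input, 776.20 t/yr.
τ = M / F = 446.1 / 776.20 = 0.5747 yr.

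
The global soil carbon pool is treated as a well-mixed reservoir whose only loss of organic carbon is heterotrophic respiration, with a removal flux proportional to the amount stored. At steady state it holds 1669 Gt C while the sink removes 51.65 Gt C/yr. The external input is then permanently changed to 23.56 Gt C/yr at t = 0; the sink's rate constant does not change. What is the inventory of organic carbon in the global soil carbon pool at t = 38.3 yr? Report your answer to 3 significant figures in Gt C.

1040 Gt C

Residence time τ = M₀/F₀ = 32.31 yr. The eventual steady state is M_∞ = M₀·(F₁/F₀) = 1669 × 23.56/51.65 = 761.31 Gt C.
The anomaly ΔM(t) = M(t) − M_∞ decays as ΔM₀·e^(−t/τ) with ΔM₀ = 1669 − 761.31 = 907.7 Gt C.
At t = 38.3 yr, e^(−t/τ) = e^(−1.185) = 0.3057, so ΔM = 277.5 Gt C and M = 761.31 + 277.5 = 1038.8 Gt C.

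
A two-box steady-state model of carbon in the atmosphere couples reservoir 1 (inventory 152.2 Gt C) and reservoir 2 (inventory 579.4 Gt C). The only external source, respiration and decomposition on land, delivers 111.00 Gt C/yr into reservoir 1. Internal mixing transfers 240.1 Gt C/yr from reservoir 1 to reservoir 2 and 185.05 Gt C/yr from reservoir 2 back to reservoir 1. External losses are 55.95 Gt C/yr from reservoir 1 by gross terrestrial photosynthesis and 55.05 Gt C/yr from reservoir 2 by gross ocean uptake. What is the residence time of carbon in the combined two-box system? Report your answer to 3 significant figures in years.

Treat the two boxes together as one reservoir: the mixing fluxes between them are internal recycling, so τ = ΣM / Σ(external losses).
M_total = 152.2 + 579.4 = 731.60 Gt C.
ΣF_external_out = 55.95 + 55.05 = 111.00 Gt C/yr.
τ = M_total / ΣF_ext = 731.60 / 111.00 = 6.591 yr.

6.59 yr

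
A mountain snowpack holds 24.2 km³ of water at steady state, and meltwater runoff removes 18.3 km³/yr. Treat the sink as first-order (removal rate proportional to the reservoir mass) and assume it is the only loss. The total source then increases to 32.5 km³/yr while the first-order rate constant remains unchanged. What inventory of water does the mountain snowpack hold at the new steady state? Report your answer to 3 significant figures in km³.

Rate constant k = F/M = 18.3 / 24.2 = 0.7562 yr⁻¹.
At the new steady state, source = k·M_new ⇒ M_new = 32.5 / 0.7562 = 42.98 km³.
(Equivalently M_new = M × F_new/F_old = 24.2 × 32.5/18.3.)

43.0 km³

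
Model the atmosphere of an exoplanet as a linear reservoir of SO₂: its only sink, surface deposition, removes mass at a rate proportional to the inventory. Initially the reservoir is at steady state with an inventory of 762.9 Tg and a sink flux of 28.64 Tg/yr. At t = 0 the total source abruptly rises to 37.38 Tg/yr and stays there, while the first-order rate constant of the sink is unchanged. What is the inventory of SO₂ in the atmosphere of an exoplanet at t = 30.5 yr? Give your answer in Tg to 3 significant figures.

The sink rate constant is k = F₀/M₀ = 28.64/762.9 = 0.03754 yr⁻¹.
Solving dM/dt = F₁ − kM with M(0) = M₀ gives M(t) = F₁/k + (M₀ − F₁/k)·e^(−kt).
F₁/k = 37.38/0.03754 = 995.71 Tg; kt = 0.03754 × 30.5 = 1.145, e^(−kt) = 0.3182.
M(30.5) = 995.71 + (762.9 − 995.71) × 0.3182 = 995.71 − 74.09 = 921.63 Tg.

922 Tg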